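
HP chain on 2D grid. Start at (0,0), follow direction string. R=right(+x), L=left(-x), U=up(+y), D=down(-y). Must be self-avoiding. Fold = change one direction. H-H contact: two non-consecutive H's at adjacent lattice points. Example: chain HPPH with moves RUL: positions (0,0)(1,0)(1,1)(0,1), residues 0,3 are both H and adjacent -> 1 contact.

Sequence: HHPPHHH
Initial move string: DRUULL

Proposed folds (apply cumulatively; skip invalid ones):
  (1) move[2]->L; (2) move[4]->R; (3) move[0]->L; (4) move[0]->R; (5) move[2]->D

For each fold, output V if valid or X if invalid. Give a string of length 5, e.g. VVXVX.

Answer: XXXVX

Derivation:
Initial: DRUULL -> [(0, 0), (0, -1), (1, -1), (1, 0), (1, 1), (0, 1), (-1, 1)]
Fold 1: move[2]->L => DRLULL INVALID (collision), skipped
Fold 2: move[4]->R => DRUURL INVALID (collision), skipped
Fold 3: move[0]->L => LRUULL INVALID (collision), skipped
Fold 4: move[0]->R => RRUULL VALID
Fold 5: move[2]->D => RRDULL INVALID (collision), skipped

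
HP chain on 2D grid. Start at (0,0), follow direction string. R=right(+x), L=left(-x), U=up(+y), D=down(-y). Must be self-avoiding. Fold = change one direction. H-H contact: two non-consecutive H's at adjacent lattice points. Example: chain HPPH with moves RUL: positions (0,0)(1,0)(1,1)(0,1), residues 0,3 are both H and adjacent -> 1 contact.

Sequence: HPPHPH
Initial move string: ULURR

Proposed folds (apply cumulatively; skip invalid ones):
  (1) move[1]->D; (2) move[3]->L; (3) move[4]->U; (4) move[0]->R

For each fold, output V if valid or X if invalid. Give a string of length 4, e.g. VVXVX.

Initial: ULURR -> [(0, 0), (0, 1), (-1, 1), (-1, 2), (0, 2), (1, 2)]
Fold 1: move[1]->D => UDURR INVALID (collision), skipped
Fold 2: move[3]->L => ULULR INVALID (collision), skipped
Fold 3: move[4]->U => ULURU VALID
Fold 4: move[0]->R => RLURU INVALID (collision), skipped

Answer: XXVX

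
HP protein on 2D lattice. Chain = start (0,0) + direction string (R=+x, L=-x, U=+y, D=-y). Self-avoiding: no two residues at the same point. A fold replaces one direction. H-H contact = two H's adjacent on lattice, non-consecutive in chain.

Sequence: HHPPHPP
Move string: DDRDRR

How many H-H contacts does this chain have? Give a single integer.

Positions: [(0, 0), (0, -1), (0, -2), (1, -2), (1, -3), (2, -3), (3, -3)]
No H-H contacts found.

Answer: 0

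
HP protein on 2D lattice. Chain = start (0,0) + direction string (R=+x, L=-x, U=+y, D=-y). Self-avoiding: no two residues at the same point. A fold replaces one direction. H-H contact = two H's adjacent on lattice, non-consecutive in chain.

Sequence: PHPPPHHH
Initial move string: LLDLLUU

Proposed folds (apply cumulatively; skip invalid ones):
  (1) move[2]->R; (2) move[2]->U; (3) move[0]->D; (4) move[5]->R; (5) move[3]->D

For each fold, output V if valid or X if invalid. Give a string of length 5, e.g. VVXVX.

Initial: LLDLLUU -> [(0, 0), (-1, 0), (-2, 0), (-2, -1), (-3, -1), (-4, -1), (-4, 0), (-4, 1)]
Fold 1: move[2]->R => LLRLLUU INVALID (collision), skipped
Fold 2: move[2]->U => LLULLUU VALID
Fold 3: move[0]->D => DLULLUU VALID
Fold 4: move[5]->R => DLULLRU INVALID (collision), skipped
Fold 5: move[3]->D => DLUDLUU INVALID (collision), skipped

Answer: XVVXX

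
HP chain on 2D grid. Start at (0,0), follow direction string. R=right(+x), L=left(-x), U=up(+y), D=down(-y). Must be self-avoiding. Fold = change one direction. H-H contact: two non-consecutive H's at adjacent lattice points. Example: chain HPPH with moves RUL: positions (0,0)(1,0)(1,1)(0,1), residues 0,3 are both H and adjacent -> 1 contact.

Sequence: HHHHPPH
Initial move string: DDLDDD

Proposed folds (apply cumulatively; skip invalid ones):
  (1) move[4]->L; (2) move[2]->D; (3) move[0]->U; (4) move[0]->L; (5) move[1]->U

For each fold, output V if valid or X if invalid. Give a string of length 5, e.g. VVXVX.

Answer: VVXVX

Derivation:
Initial: DDLDDD -> [(0, 0), (0, -1), (0, -2), (-1, -2), (-1, -3), (-1, -4), (-1, -5)]
Fold 1: move[4]->L => DDLDLD VALID
Fold 2: move[2]->D => DDDDLD VALID
Fold 3: move[0]->U => UDDDLD INVALID (collision), skipped
Fold 4: move[0]->L => LDDDLD VALID
Fold 5: move[1]->U => LUDDLD INVALID (collision), skipped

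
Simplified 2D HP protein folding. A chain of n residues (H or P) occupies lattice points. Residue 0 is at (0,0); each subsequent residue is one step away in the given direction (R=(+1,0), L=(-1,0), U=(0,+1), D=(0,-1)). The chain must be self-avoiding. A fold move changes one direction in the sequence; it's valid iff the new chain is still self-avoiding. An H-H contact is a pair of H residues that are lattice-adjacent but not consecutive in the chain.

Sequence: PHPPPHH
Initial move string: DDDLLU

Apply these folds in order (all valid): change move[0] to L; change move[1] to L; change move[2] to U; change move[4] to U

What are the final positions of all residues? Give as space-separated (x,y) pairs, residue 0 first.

Answer: (0,0) (-1,0) (-2,0) (-2,1) (-3,1) (-3,2) (-3,3)

Derivation:
Initial moves: DDDLLU
Fold: move[0]->L => LDDLLU (positions: [(0, 0), (-1, 0), (-1, -1), (-1, -2), (-2, -2), (-3, -2), (-3, -1)])
Fold: move[1]->L => LLDLLU (positions: [(0, 0), (-1, 0), (-2, 0), (-2, -1), (-3, -1), (-4, -1), (-4, 0)])
Fold: move[2]->U => LLULLU (positions: [(0, 0), (-1, 0), (-2, 0), (-2, 1), (-3, 1), (-4, 1), (-4, 2)])
Fold: move[4]->U => LLULUU (positions: [(0, 0), (-1, 0), (-2, 0), (-2, 1), (-3, 1), (-3, 2), (-3, 3)])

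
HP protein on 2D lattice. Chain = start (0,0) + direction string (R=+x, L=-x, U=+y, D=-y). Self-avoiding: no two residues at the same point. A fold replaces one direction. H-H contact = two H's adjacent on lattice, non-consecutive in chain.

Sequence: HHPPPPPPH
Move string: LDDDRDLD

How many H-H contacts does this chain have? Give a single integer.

Answer: 0

Derivation:
Positions: [(0, 0), (-1, 0), (-1, -1), (-1, -2), (-1, -3), (0, -3), (0, -4), (-1, -4), (-1, -5)]
No H-H contacts found.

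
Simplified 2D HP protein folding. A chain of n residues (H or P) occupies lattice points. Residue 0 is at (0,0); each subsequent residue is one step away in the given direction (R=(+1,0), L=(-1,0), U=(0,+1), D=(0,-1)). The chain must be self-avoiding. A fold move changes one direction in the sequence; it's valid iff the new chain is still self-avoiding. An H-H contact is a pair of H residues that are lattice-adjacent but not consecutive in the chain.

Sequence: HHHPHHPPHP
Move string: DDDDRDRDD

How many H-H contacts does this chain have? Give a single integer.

Answer: 0

Derivation:
Positions: [(0, 0), (0, -1), (0, -2), (0, -3), (0, -4), (1, -4), (1, -5), (2, -5), (2, -6), (2, -7)]
No H-H contacts found.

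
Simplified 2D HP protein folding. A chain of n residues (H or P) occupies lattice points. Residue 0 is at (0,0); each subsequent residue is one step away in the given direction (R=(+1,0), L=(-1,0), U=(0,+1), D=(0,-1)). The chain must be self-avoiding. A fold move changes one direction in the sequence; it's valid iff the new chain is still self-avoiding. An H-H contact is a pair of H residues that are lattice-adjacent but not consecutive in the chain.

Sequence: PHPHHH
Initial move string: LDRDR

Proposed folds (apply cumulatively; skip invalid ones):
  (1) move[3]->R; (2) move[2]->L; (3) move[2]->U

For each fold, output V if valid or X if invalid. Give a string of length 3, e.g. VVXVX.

Answer: VXX

Derivation:
Initial: LDRDR -> [(0, 0), (-1, 0), (-1, -1), (0, -1), (0, -2), (1, -2)]
Fold 1: move[3]->R => LDRRR VALID
Fold 2: move[2]->L => LDLRR INVALID (collision), skipped
Fold 3: move[2]->U => LDURR INVALID (collision), skipped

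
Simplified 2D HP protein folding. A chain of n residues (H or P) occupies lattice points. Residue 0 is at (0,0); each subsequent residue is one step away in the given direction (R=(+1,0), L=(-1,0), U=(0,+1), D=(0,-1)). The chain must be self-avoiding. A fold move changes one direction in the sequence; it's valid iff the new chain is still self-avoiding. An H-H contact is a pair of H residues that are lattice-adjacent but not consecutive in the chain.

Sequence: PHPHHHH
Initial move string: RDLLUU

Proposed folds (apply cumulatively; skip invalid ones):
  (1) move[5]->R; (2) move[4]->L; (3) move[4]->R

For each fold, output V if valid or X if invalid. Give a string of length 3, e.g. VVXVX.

Answer: XVX

Derivation:
Initial: RDLLUU -> [(0, 0), (1, 0), (1, -1), (0, -1), (-1, -1), (-1, 0), (-1, 1)]
Fold 1: move[5]->R => RDLLUR INVALID (collision), skipped
Fold 2: move[4]->L => RDLLLU VALID
Fold 3: move[4]->R => RDLLRU INVALID (collision), skipped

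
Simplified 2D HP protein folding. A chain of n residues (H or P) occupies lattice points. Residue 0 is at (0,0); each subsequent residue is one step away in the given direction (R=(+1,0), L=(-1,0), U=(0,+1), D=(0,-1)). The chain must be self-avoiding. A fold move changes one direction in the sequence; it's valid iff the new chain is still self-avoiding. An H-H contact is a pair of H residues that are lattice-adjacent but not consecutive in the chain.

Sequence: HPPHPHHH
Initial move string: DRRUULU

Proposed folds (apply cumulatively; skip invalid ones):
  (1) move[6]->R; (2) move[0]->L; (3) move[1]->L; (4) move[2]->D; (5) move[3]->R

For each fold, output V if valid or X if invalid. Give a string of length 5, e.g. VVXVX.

Answer: XXXXV

Derivation:
Initial: DRRUULU -> [(0, 0), (0, -1), (1, -1), (2, -1), (2, 0), (2, 1), (1, 1), (1, 2)]
Fold 1: move[6]->R => DRRUULR INVALID (collision), skipped
Fold 2: move[0]->L => LRRUULU INVALID (collision), skipped
Fold 3: move[1]->L => DLRUULU INVALID (collision), skipped
Fold 4: move[2]->D => DRDUULU INVALID (collision), skipped
Fold 5: move[3]->R => DRRRULU VALID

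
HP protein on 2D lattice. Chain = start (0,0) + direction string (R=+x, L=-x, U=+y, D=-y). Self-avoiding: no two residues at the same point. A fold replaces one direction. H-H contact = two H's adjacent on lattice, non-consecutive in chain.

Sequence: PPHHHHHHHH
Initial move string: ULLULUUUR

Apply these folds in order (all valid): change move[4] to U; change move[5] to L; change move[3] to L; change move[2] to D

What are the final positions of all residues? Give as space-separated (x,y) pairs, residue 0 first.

Answer: (0,0) (0,1) (-1,1) (-1,0) (-2,0) (-2,1) (-3,1) (-3,2) (-3,3) (-2,3)

Derivation:
Initial moves: ULLULUUUR
Fold: move[4]->U => ULLUUUUUR (positions: [(0, 0), (0, 1), (-1, 1), (-2, 1), (-2, 2), (-2, 3), (-2, 4), (-2, 5), (-2, 6), (-1, 6)])
Fold: move[5]->L => ULLUULUUR (positions: [(0, 0), (0, 1), (-1, 1), (-2, 1), (-2, 2), (-2, 3), (-3, 3), (-3, 4), (-3, 5), (-2, 5)])
Fold: move[3]->L => ULLLULUUR (positions: [(0, 0), (0, 1), (-1, 1), (-2, 1), (-3, 1), (-3, 2), (-4, 2), (-4, 3), (-4, 4), (-3, 4)])
Fold: move[2]->D => ULDLULUUR (positions: [(0, 0), (0, 1), (-1, 1), (-1, 0), (-2, 0), (-2, 1), (-3, 1), (-3, 2), (-3, 3), (-2, 3)])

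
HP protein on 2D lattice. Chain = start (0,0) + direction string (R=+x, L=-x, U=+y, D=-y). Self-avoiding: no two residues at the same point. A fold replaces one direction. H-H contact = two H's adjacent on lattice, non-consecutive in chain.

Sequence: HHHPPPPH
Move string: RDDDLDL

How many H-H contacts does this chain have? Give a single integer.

Answer: 0

Derivation:
Positions: [(0, 0), (1, 0), (1, -1), (1, -2), (1, -3), (0, -3), (0, -4), (-1, -4)]
No H-H contacts found.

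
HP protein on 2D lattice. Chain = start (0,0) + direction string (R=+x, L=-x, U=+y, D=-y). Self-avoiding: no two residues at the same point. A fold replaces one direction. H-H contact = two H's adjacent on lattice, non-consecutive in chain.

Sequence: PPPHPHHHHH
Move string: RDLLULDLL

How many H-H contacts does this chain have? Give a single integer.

Positions: [(0, 0), (1, 0), (1, -1), (0, -1), (-1, -1), (-1, 0), (-2, 0), (-2, -1), (-3, -1), (-4, -1)]
No H-H contacts found.

Answer: 0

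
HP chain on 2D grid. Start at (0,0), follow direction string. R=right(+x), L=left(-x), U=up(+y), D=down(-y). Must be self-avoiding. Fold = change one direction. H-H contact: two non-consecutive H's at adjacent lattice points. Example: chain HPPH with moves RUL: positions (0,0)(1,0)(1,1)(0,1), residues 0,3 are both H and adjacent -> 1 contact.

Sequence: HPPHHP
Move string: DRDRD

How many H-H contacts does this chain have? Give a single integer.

Positions: [(0, 0), (0, -1), (1, -1), (1, -2), (2, -2), (2, -3)]
No H-H contacts found.

Answer: 0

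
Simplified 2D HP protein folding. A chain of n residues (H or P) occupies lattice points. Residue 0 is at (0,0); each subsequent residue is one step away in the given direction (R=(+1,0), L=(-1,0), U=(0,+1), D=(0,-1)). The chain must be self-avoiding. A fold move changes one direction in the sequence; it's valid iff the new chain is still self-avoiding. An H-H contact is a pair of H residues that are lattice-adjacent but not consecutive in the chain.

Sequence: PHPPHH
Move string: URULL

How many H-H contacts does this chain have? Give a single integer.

Answer: 1

Derivation:
Positions: [(0, 0), (0, 1), (1, 1), (1, 2), (0, 2), (-1, 2)]
H-H contact: residue 1 @(0,1) - residue 4 @(0, 2)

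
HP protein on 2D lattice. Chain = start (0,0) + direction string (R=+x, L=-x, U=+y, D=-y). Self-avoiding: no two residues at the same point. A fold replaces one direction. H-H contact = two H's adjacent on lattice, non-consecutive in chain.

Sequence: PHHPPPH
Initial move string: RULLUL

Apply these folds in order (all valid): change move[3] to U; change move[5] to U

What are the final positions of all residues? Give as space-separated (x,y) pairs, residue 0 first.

Initial moves: RULLUL
Fold: move[3]->U => RULUUL (positions: [(0, 0), (1, 0), (1, 1), (0, 1), (0, 2), (0, 3), (-1, 3)])
Fold: move[5]->U => RULUUU (positions: [(0, 0), (1, 0), (1, 1), (0, 1), (0, 2), (0, 3), (0, 4)])

Answer: (0,0) (1,0) (1,1) (0,1) (0,2) (0,3) (0,4)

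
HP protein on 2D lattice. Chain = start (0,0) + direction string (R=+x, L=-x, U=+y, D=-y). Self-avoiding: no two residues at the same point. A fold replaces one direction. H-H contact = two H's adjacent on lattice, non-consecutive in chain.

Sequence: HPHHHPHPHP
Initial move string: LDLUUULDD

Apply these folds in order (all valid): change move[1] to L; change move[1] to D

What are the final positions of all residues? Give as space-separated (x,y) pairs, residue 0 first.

Answer: (0,0) (-1,0) (-1,-1) (-2,-1) (-2,0) (-2,1) (-2,2) (-3,2) (-3,1) (-3,0)

Derivation:
Initial moves: LDLUUULDD
Fold: move[1]->L => LLLUUULDD (positions: [(0, 0), (-1, 0), (-2, 0), (-3, 0), (-3, 1), (-3, 2), (-3, 3), (-4, 3), (-4, 2), (-4, 1)])
Fold: move[1]->D => LDLUUULDD (positions: [(0, 0), (-1, 0), (-1, -1), (-2, -1), (-2, 0), (-2, 1), (-2, 2), (-3, 2), (-3, 1), (-3, 0)])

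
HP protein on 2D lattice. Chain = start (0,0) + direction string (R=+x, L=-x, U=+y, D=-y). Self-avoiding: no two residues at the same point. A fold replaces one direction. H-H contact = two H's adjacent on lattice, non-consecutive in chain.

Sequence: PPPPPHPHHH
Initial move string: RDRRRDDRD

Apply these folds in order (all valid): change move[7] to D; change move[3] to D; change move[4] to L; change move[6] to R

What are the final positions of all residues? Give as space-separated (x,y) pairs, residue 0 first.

Answer: (0,0) (1,0) (1,-1) (2,-1) (2,-2) (1,-2) (1,-3) (2,-3) (2,-4) (2,-5)

Derivation:
Initial moves: RDRRRDDRD
Fold: move[7]->D => RDRRRDDDD (positions: [(0, 0), (1, 0), (1, -1), (2, -1), (3, -1), (4, -1), (4, -2), (4, -3), (4, -4), (4, -5)])
Fold: move[3]->D => RDRDRDDDD (positions: [(0, 0), (1, 0), (1, -1), (2, -1), (2, -2), (3, -2), (3, -3), (3, -4), (3, -5), (3, -6)])
Fold: move[4]->L => RDRDLDDDD (positions: [(0, 0), (1, 0), (1, -1), (2, -1), (2, -2), (1, -2), (1, -3), (1, -4), (1, -5), (1, -6)])
Fold: move[6]->R => RDRDLDRDD (positions: [(0, 0), (1, 0), (1, -1), (2, -1), (2, -2), (1, -2), (1, -3), (2, -3), (2, -4), (2, -5)])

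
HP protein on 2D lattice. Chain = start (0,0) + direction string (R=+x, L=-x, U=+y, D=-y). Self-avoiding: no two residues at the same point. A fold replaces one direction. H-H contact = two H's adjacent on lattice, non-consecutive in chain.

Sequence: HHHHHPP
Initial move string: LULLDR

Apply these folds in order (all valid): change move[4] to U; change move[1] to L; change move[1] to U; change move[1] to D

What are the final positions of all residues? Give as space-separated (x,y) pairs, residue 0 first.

Answer: (0,0) (-1,0) (-1,-1) (-2,-1) (-3,-1) (-3,0) (-2,0)

Derivation:
Initial moves: LULLDR
Fold: move[4]->U => LULLUR (positions: [(0, 0), (-1, 0), (-1, 1), (-2, 1), (-3, 1), (-3, 2), (-2, 2)])
Fold: move[1]->L => LLLLUR (positions: [(0, 0), (-1, 0), (-2, 0), (-3, 0), (-4, 0), (-4, 1), (-3, 1)])
Fold: move[1]->U => LULLUR (positions: [(0, 0), (-1, 0), (-1, 1), (-2, 1), (-3, 1), (-3, 2), (-2, 2)])
Fold: move[1]->D => LDLLUR (positions: [(0, 0), (-1, 0), (-1, -1), (-2, -1), (-3, -1), (-3, 0), (-2, 0)])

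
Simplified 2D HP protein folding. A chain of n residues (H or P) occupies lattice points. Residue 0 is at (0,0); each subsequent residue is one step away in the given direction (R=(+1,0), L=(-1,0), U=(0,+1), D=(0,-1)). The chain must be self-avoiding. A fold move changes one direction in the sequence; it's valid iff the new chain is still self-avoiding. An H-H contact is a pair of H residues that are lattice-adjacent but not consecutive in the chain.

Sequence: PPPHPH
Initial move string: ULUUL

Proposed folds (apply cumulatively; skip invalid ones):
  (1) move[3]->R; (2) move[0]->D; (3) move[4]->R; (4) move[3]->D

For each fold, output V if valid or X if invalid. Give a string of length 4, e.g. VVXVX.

Answer: XVVX

Derivation:
Initial: ULUUL -> [(0, 0), (0, 1), (-1, 1), (-1, 2), (-1, 3), (-2, 3)]
Fold 1: move[3]->R => ULURL INVALID (collision), skipped
Fold 2: move[0]->D => DLUUL VALID
Fold 3: move[4]->R => DLUUR VALID
Fold 4: move[3]->D => DLUDR INVALID (collision), skipped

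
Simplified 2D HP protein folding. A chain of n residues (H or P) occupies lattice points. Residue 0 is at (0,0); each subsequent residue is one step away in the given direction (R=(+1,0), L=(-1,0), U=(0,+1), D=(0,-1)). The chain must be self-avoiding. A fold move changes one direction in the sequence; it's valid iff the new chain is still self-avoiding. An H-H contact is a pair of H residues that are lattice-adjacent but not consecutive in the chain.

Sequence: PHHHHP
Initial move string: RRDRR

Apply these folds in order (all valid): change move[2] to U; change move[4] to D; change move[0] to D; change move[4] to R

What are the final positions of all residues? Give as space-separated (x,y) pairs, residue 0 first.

Initial moves: RRDRR
Fold: move[2]->U => RRURR (positions: [(0, 0), (1, 0), (2, 0), (2, 1), (3, 1), (4, 1)])
Fold: move[4]->D => RRURD (positions: [(0, 0), (1, 0), (2, 0), (2, 1), (3, 1), (3, 0)])
Fold: move[0]->D => DRURD (positions: [(0, 0), (0, -1), (1, -1), (1, 0), (2, 0), (2, -1)])
Fold: move[4]->R => DRURR (positions: [(0, 0), (0, -1), (1, -1), (1, 0), (2, 0), (3, 0)])

Answer: (0,0) (0,-1) (1,-1) (1,0) (2,0) (3,0)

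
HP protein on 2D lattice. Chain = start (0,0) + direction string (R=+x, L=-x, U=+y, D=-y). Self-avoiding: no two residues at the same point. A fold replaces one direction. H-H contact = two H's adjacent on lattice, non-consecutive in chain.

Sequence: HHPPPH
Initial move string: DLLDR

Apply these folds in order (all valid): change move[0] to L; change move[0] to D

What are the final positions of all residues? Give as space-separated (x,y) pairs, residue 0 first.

Initial moves: DLLDR
Fold: move[0]->L => LLLDR (positions: [(0, 0), (-1, 0), (-2, 0), (-3, 0), (-3, -1), (-2, -1)])
Fold: move[0]->D => DLLDR (positions: [(0, 0), (0, -1), (-1, -1), (-2, -1), (-2, -2), (-1, -2)])

Answer: (0,0) (0,-1) (-1,-1) (-2,-1) (-2,-2) (-1,-2)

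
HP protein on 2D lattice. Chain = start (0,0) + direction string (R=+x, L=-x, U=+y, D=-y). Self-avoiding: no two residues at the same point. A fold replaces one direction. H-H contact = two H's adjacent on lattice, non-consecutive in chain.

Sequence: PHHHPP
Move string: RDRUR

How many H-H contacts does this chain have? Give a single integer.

Answer: 0

Derivation:
Positions: [(0, 0), (1, 0), (1, -1), (2, -1), (2, 0), (3, 0)]
No H-H contacts found.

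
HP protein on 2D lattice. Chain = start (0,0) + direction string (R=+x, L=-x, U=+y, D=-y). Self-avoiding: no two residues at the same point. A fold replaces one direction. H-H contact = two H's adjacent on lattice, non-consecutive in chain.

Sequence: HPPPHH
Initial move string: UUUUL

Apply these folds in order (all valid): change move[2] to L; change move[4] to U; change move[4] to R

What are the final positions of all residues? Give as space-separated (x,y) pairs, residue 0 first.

Initial moves: UUUUL
Fold: move[2]->L => UULUL (positions: [(0, 0), (0, 1), (0, 2), (-1, 2), (-1, 3), (-2, 3)])
Fold: move[4]->U => UULUU (positions: [(0, 0), (0, 1), (0, 2), (-1, 2), (-1, 3), (-1, 4)])
Fold: move[4]->R => UULUR (positions: [(0, 0), (0, 1), (0, 2), (-1, 2), (-1, 3), (0, 3)])

Answer: (0,0) (0,1) (0,2) (-1,2) (-1,3) (0,3)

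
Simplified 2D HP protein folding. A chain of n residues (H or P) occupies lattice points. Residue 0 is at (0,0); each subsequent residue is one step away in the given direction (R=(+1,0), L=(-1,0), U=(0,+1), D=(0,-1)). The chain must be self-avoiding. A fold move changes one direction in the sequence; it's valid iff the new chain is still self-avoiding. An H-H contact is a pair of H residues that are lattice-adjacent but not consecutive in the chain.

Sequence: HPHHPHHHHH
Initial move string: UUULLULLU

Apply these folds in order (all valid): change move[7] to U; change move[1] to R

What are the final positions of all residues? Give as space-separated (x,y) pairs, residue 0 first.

Initial moves: UUULLULLU
Fold: move[7]->U => UUULLULUU (positions: [(0, 0), (0, 1), (0, 2), (0, 3), (-1, 3), (-2, 3), (-2, 4), (-3, 4), (-3, 5), (-3, 6)])
Fold: move[1]->R => URULLULUU (positions: [(0, 0), (0, 1), (1, 1), (1, 2), (0, 2), (-1, 2), (-1, 3), (-2, 3), (-2, 4), (-2, 5)])

Answer: (0,0) (0,1) (1,1) (1,2) (0,2) (-1,2) (-1,3) (-2,3) (-2,4) (-2,5)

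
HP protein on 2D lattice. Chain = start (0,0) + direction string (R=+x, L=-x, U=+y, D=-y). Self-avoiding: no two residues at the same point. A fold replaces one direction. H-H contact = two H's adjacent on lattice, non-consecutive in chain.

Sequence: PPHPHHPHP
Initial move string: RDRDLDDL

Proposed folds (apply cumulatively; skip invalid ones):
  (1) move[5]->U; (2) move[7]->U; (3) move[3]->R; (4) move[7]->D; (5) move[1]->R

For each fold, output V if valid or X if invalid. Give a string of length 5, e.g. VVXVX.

Initial: RDRDLDDL -> [(0, 0), (1, 0), (1, -1), (2, -1), (2, -2), (1, -2), (1, -3), (1, -4), (0, -4)]
Fold 1: move[5]->U => RDRDLUDL INVALID (collision), skipped
Fold 2: move[7]->U => RDRDLDDU INVALID (collision), skipped
Fold 3: move[3]->R => RDRRLDDL INVALID (collision), skipped
Fold 4: move[7]->D => RDRDLDDD VALID
Fold 5: move[1]->R => RRRDLDDD VALID

Answer: XXXVV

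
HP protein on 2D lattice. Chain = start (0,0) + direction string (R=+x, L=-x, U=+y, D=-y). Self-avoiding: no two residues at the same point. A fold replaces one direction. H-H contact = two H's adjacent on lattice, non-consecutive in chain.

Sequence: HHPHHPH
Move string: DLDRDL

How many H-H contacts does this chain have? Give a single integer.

Positions: [(0, 0), (0, -1), (-1, -1), (-1, -2), (0, -2), (0, -3), (-1, -3)]
H-H contact: residue 1 @(0,-1) - residue 4 @(0, -2)
H-H contact: residue 3 @(-1,-2) - residue 6 @(-1, -3)

Answer: 2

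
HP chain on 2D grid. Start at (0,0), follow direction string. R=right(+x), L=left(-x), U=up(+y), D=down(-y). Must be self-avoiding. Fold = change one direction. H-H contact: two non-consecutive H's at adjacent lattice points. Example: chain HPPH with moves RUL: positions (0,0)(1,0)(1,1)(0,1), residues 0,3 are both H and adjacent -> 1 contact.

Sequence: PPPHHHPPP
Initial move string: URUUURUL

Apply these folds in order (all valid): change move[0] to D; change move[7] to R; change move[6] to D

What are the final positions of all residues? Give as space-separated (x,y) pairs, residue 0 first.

Answer: (0,0) (0,-1) (1,-1) (1,0) (1,1) (1,2) (2,2) (2,1) (3,1)

Derivation:
Initial moves: URUUURUL
Fold: move[0]->D => DRUUURUL (positions: [(0, 0), (0, -1), (1, -1), (1, 0), (1, 1), (1, 2), (2, 2), (2, 3), (1, 3)])
Fold: move[7]->R => DRUUURUR (positions: [(0, 0), (0, -1), (1, -1), (1, 0), (1, 1), (1, 2), (2, 2), (2, 3), (3, 3)])
Fold: move[6]->D => DRUUURDR (positions: [(0, 0), (0, -1), (1, -1), (1, 0), (1, 1), (1, 2), (2, 2), (2, 1), (3, 1)])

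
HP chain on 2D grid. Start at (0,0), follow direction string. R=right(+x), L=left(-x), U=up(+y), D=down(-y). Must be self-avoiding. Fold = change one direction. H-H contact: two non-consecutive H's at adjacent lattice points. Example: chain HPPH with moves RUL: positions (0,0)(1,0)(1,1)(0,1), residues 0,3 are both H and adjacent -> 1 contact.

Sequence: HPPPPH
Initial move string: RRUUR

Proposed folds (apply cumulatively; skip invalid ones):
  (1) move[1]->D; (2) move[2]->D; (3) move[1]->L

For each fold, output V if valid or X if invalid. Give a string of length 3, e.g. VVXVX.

Answer: XXX

Derivation:
Initial: RRUUR -> [(0, 0), (1, 0), (2, 0), (2, 1), (2, 2), (3, 2)]
Fold 1: move[1]->D => RDUUR INVALID (collision), skipped
Fold 2: move[2]->D => RRDUR INVALID (collision), skipped
Fold 3: move[1]->L => RLUUR INVALID (collision), skipped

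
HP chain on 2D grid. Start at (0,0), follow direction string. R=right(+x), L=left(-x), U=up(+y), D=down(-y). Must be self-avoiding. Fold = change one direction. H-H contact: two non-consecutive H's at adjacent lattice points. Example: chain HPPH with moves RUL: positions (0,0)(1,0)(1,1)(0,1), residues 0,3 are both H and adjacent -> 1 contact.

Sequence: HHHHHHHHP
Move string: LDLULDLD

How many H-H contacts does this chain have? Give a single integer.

Positions: [(0, 0), (-1, 0), (-1, -1), (-2, -1), (-2, 0), (-3, 0), (-3, -1), (-4, -1), (-4, -2)]
H-H contact: residue 1 @(-1,0) - residue 4 @(-2, 0)
H-H contact: residue 3 @(-2,-1) - residue 6 @(-3, -1)

Answer: 2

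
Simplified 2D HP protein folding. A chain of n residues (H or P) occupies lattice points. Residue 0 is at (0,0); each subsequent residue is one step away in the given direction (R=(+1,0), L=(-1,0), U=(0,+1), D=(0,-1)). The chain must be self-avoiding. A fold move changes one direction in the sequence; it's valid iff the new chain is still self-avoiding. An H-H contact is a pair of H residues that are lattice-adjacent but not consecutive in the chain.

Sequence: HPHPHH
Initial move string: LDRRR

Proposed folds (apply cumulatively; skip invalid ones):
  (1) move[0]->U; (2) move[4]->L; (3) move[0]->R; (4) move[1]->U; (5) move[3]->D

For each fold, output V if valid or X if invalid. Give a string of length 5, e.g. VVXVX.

Initial: LDRRR -> [(0, 0), (-1, 0), (-1, -1), (0, -1), (1, -1), (2, -1)]
Fold 1: move[0]->U => UDRRR INVALID (collision), skipped
Fold 2: move[4]->L => LDRRL INVALID (collision), skipped
Fold 3: move[0]->R => RDRRR VALID
Fold 4: move[1]->U => RURRR VALID
Fold 5: move[3]->D => RURDR VALID

Answer: XXVVV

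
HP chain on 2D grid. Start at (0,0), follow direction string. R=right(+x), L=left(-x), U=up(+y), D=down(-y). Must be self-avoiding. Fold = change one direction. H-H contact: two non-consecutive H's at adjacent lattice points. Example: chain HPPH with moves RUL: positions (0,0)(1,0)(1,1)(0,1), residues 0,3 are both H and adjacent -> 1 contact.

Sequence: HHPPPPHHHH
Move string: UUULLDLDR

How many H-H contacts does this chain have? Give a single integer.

Answer: 1

Derivation:
Positions: [(0, 0), (0, 1), (0, 2), (0, 3), (-1, 3), (-2, 3), (-2, 2), (-3, 2), (-3, 1), (-2, 1)]
H-H contact: residue 6 @(-2,2) - residue 9 @(-2, 1)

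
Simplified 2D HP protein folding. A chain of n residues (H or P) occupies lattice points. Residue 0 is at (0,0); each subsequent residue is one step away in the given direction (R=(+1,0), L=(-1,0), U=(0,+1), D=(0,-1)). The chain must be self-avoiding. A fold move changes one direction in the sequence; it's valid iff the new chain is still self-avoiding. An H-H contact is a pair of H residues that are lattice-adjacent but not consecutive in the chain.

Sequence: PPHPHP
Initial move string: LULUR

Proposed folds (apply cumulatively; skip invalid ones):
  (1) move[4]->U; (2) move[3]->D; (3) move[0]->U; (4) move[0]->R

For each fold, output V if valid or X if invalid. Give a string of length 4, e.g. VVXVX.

Answer: VXVV

Derivation:
Initial: LULUR -> [(0, 0), (-1, 0), (-1, 1), (-2, 1), (-2, 2), (-1, 2)]
Fold 1: move[4]->U => LULUU VALID
Fold 2: move[3]->D => LULDU INVALID (collision), skipped
Fold 3: move[0]->U => UULUU VALID
Fold 4: move[0]->R => RULUU VALID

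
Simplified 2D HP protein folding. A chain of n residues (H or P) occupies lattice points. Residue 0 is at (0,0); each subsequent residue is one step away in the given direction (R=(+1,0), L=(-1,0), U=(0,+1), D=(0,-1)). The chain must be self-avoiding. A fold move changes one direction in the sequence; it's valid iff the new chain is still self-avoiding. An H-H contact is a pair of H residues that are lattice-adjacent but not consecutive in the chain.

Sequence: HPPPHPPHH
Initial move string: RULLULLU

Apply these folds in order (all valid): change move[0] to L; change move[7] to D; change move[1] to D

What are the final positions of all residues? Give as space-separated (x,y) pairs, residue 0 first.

Initial moves: RULLULLU
Fold: move[0]->L => LULLULLU (positions: [(0, 0), (-1, 0), (-1, 1), (-2, 1), (-3, 1), (-3, 2), (-4, 2), (-5, 2), (-5, 3)])
Fold: move[7]->D => LULLULLD (positions: [(0, 0), (-1, 0), (-1, 1), (-2, 1), (-3, 1), (-3, 2), (-4, 2), (-5, 2), (-5, 1)])
Fold: move[1]->D => LDLLULLD (positions: [(0, 0), (-1, 0), (-1, -1), (-2, -1), (-3, -1), (-3, 0), (-4, 0), (-5, 0), (-5, -1)])

Answer: (0,0) (-1,0) (-1,-1) (-2,-1) (-3,-1) (-3,0) (-4,0) (-5,0) (-5,-1)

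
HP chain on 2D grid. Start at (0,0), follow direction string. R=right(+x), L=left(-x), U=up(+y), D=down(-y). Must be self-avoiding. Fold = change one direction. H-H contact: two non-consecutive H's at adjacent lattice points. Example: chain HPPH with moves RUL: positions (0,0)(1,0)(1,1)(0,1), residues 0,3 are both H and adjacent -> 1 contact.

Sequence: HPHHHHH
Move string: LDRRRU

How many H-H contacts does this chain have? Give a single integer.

Answer: 1

Derivation:
Positions: [(0, 0), (-1, 0), (-1, -1), (0, -1), (1, -1), (2, -1), (2, 0)]
H-H contact: residue 0 @(0,0) - residue 3 @(0, -1)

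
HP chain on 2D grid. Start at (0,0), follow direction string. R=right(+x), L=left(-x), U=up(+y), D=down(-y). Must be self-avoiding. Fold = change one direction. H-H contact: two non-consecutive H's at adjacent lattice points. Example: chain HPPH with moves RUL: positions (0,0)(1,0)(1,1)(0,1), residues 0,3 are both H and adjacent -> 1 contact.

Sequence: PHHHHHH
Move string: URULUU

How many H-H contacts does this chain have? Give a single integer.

Answer: 1

Derivation:
Positions: [(0, 0), (0, 1), (1, 1), (1, 2), (0, 2), (0, 3), (0, 4)]
H-H contact: residue 1 @(0,1) - residue 4 @(0, 2)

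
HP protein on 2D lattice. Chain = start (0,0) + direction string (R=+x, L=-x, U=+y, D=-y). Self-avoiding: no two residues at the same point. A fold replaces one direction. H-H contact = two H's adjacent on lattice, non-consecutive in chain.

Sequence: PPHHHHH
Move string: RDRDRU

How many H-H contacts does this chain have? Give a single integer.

Positions: [(0, 0), (1, 0), (1, -1), (2, -1), (2, -2), (3, -2), (3, -1)]
H-H contact: residue 3 @(2,-1) - residue 6 @(3, -1)

Answer: 1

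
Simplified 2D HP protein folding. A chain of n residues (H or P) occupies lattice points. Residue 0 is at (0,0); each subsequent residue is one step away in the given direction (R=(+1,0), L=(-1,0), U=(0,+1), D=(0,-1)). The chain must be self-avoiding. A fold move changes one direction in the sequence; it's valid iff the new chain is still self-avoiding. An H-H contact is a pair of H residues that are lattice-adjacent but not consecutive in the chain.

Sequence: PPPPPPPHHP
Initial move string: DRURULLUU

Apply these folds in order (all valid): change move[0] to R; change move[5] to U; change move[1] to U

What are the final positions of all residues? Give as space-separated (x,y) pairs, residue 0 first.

Answer: (0,0) (1,0) (1,1) (1,2) (2,2) (2,3) (2,4) (1,4) (1,5) (1,6)

Derivation:
Initial moves: DRURULLUU
Fold: move[0]->R => RRURULLUU (positions: [(0, 0), (1, 0), (2, 0), (2, 1), (3, 1), (3, 2), (2, 2), (1, 2), (1, 3), (1, 4)])
Fold: move[5]->U => RRURUULUU (positions: [(0, 0), (1, 0), (2, 0), (2, 1), (3, 1), (3, 2), (3, 3), (2, 3), (2, 4), (2, 5)])
Fold: move[1]->U => RUURUULUU (positions: [(0, 0), (1, 0), (1, 1), (1, 2), (2, 2), (2, 3), (2, 4), (1, 4), (1, 5), (1, 6)])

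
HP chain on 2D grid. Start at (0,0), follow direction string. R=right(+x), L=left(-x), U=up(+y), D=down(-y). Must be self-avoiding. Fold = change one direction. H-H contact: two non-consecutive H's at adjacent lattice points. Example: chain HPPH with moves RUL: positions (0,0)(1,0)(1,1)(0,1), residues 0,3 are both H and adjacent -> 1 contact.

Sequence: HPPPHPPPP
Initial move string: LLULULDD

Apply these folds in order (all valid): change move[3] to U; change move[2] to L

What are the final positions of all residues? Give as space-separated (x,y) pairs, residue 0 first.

Answer: (0,0) (-1,0) (-2,0) (-3,0) (-3,1) (-3,2) (-4,2) (-4,1) (-4,0)

Derivation:
Initial moves: LLULULDD
Fold: move[3]->U => LLUUULDD (positions: [(0, 0), (-1, 0), (-2, 0), (-2, 1), (-2, 2), (-2, 3), (-3, 3), (-3, 2), (-3, 1)])
Fold: move[2]->L => LLLUULDD (positions: [(0, 0), (-1, 0), (-2, 0), (-3, 0), (-3, 1), (-3, 2), (-4, 2), (-4, 1), (-4, 0)])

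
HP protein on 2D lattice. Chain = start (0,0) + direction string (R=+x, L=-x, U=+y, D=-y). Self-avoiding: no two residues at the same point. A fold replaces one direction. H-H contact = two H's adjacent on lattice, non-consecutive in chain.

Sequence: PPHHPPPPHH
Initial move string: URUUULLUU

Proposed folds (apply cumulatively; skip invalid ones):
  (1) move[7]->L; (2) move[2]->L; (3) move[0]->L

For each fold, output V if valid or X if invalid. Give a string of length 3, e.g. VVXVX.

Initial: URUUULLUU -> [(0, 0), (0, 1), (1, 1), (1, 2), (1, 3), (1, 4), (0, 4), (-1, 4), (-1, 5), (-1, 6)]
Fold 1: move[7]->L => URUUULLLU VALID
Fold 2: move[2]->L => URLUULLLU INVALID (collision), skipped
Fold 3: move[0]->L => LRUUULLLU INVALID (collision), skipped

Answer: VXX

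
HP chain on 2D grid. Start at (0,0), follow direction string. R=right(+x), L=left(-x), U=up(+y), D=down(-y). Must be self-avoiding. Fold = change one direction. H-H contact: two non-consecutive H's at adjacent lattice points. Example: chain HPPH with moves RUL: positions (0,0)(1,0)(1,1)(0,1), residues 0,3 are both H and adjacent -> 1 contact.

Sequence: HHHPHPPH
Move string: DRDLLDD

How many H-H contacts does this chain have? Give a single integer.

Positions: [(0, 0), (0, -1), (1, -1), (1, -2), (0, -2), (-1, -2), (-1, -3), (-1, -4)]
H-H contact: residue 1 @(0,-1) - residue 4 @(0, -2)

Answer: 1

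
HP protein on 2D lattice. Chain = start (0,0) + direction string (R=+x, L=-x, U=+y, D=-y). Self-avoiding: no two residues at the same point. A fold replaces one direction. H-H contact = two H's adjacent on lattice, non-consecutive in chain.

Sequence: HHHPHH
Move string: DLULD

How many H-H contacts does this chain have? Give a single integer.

Answer: 1

Derivation:
Positions: [(0, 0), (0, -1), (-1, -1), (-1, 0), (-2, 0), (-2, -1)]
H-H contact: residue 2 @(-1,-1) - residue 5 @(-2, -1)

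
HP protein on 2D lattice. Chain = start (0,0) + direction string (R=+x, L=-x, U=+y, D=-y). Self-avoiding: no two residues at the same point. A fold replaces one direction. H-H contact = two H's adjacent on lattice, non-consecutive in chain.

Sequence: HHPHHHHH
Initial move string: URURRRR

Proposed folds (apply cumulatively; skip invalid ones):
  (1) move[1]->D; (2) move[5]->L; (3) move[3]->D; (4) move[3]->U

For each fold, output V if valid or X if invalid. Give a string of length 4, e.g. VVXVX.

Initial: URURRRR -> [(0, 0), (0, 1), (1, 1), (1, 2), (2, 2), (3, 2), (4, 2), (5, 2)]
Fold 1: move[1]->D => UDURRRR INVALID (collision), skipped
Fold 2: move[5]->L => URURRLR INVALID (collision), skipped
Fold 3: move[3]->D => URUDRRR INVALID (collision), skipped
Fold 4: move[3]->U => URUURRR VALID

Answer: XXXV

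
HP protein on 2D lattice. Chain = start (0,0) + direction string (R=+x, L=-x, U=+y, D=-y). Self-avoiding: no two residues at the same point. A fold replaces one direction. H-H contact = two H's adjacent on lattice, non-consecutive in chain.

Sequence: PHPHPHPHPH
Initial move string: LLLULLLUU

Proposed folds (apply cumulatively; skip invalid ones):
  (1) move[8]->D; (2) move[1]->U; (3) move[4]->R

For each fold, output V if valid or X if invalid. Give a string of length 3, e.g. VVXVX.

Answer: XVX

Derivation:
Initial: LLLULLLUU -> [(0, 0), (-1, 0), (-2, 0), (-3, 0), (-3, 1), (-4, 1), (-5, 1), (-6, 1), (-6, 2), (-6, 3)]
Fold 1: move[8]->D => LLLULLLUD INVALID (collision), skipped
Fold 2: move[1]->U => LULULLLUU VALID
Fold 3: move[4]->R => LULURLLUU INVALID (collision), skipped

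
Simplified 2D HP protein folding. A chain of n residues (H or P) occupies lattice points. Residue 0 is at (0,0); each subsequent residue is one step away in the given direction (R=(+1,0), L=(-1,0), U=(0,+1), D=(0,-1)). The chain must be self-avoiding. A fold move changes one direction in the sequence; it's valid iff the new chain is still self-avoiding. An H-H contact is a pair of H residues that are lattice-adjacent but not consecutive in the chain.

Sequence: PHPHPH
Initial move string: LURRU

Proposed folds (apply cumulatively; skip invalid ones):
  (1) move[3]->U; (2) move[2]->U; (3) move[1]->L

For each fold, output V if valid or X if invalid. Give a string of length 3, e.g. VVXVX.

Initial: LURRU -> [(0, 0), (-1, 0), (-1, 1), (0, 1), (1, 1), (1, 2)]
Fold 1: move[3]->U => LURUU VALID
Fold 2: move[2]->U => LUUUU VALID
Fold 3: move[1]->L => LLUUU VALID

Answer: VVV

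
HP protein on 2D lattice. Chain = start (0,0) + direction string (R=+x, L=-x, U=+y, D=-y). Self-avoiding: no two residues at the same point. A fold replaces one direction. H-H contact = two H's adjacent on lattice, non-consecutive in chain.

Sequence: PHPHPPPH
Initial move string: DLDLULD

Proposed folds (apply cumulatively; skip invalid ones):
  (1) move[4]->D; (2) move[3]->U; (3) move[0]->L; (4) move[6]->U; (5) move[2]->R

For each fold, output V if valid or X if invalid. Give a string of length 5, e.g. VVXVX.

Initial: DLDLULD -> [(0, 0), (0, -1), (-1, -1), (-1, -2), (-2, -2), (-2, -1), (-3, -1), (-3, -2)]
Fold 1: move[4]->D => DLDLDLD VALID
Fold 2: move[3]->U => DLDUDLD INVALID (collision), skipped
Fold 3: move[0]->L => LLDLDLD VALID
Fold 4: move[6]->U => LLDLDLU VALID
Fold 5: move[2]->R => LLRLDLU INVALID (collision), skipped

Answer: VXVVX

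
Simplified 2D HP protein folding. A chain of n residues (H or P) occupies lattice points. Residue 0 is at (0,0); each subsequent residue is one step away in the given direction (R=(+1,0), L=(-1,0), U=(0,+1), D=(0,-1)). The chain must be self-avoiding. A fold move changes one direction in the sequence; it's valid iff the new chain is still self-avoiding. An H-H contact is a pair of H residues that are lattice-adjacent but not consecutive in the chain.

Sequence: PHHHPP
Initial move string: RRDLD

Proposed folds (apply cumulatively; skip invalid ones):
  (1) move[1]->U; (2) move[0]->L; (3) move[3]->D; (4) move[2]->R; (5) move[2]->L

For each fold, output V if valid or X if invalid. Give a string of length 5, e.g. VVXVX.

Initial: RRDLD -> [(0, 0), (1, 0), (2, 0), (2, -1), (1, -1), (1, -2)]
Fold 1: move[1]->U => RUDLD INVALID (collision), skipped
Fold 2: move[0]->L => LRDLD INVALID (collision), skipped
Fold 3: move[3]->D => RRDDD VALID
Fold 4: move[2]->R => RRRDD VALID
Fold 5: move[2]->L => RRLDD INVALID (collision), skipped

Answer: XXVVX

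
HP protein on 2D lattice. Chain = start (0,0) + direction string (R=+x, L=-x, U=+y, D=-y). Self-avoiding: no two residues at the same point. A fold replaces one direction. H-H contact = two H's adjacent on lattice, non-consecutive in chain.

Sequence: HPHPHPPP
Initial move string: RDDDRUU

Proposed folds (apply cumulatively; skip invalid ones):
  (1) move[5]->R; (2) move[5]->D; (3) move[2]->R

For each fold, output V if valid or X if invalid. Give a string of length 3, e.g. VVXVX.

Initial: RDDDRUU -> [(0, 0), (1, 0), (1, -1), (1, -2), (1, -3), (2, -3), (2, -2), (2, -1)]
Fold 1: move[5]->R => RDDDRRU VALID
Fold 2: move[5]->D => RDDDRDU INVALID (collision), skipped
Fold 3: move[2]->R => RDRDRRU VALID

Answer: VXV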